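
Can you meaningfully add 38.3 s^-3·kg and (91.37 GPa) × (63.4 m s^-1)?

Yes

Expand each in SI base units:
  38.3 s^-3·kg:  kg·s⁻³
  (91.37 GPa) × (63.4 m s^-1):  [kg·m⁻¹·s⁻²] · [m·s⁻¹] = kg·s⁻³
Both are kg·s⁻³, so they have the same dimensions and can be added.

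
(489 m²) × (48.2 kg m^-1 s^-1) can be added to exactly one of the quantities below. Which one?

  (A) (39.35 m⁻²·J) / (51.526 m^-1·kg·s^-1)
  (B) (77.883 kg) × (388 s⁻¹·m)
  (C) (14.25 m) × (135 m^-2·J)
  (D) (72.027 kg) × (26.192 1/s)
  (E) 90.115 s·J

Reference: [m²] · [kg·m⁻¹·s⁻¹] = kg·m·s⁻¹.
Each option:
  (A) [kg·s⁻²] / [kg·m⁻¹·s⁻¹] = m·s⁻¹
  (B) [kg] · [m·s⁻¹] = kg·m·s⁻¹  ← same
  (C) [m] · [kg·s⁻²] = kg·m·s⁻²
  (D) [kg] · [s⁻¹] = kg·s⁻¹
  (E) J·s = N·m·s = kg·m²·s⁻¹
Only (B) matches kg·m·s⁻¹.

(B)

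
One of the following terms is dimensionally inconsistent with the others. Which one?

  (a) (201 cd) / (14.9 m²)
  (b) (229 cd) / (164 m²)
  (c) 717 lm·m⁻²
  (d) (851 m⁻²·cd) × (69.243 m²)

Dimensions:
  (a) [cd] / [m²] = m⁻²·cd
  (b) [cd] / [m²] = m⁻²·cd
  (c) lm·m⁻² = cd·m⁻² = m⁻²·cd
  (d) [m⁻²·cd] · [m²] = cd
All reduce to m⁻²·cd except (d), which is cd.

(d)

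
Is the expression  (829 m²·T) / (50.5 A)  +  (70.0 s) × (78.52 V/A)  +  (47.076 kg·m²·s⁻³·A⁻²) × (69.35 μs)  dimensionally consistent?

Yes

Dimensions:
  (829 m²·T) / (50.5 A):  [kg·m²·s⁻²·A⁻¹] / [A] = kg·m²·s⁻²·A⁻²
  (70.0 s) × (78.52 V/A):  [s] · [kg·m²·s⁻³·A⁻²] = kg·m²·s⁻²·A⁻²
  (47.076 kg·m²·s⁻³·A⁻²) × (69.35 μs):  [kg·m²·s⁻³·A⁻²] · [s] = kg·m²·s⁻²·A⁻²
Every term reduces to kg·m²·s⁻²·A⁻².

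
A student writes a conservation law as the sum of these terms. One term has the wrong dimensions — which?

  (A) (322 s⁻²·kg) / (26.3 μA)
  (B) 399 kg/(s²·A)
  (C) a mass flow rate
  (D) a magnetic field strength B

Expand each in SI base units:
  (A) [kg·s⁻²] / [A] = kg·s⁻²·A⁻¹
  (B) kg·s⁻²·A⁻¹
  (C) [mass flow rate] = kg·s⁻¹
  (D) [magnetic field strength B] = kg·s⁻²·A⁻¹
All reduce to kg·s⁻²·A⁻¹ except (C), which is kg·s⁻¹.

(C)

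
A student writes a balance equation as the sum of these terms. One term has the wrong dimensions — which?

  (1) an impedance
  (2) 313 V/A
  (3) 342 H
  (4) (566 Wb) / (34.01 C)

Expand each in SI base units:
  (1) [impedance] = kg·m²·s⁻³·A⁻²
  (2) V·A⁻¹ = J·C⁻¹·A⁻¹ = kg·m²·s⁻³·A⁻²
  (3) H = V·s·A⁻¹ = kg·m²·s⁻²·A⁻²
  (4) [kg·m²·s⁻²·A⁻¹] / [s·A] = kg·m²·s⁻³·A⁻²
All reduce to kg·m²·s⁻³·A⁻² except (3), which is kg·m²·s⁻²·A⁻².

(3)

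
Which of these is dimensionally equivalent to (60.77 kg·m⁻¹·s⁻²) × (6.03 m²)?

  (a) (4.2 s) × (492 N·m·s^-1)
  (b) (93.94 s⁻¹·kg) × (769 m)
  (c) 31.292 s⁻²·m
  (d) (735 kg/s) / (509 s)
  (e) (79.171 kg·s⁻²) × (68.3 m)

(e)

Reference: [kg·m⁻¹·s⁻²] · [m²] = kg·m·s⁻².
Each option:
  (a) [s] · [kg·m²·s⁻³] = kg·m²·s⁻²
  (b) [kg·s⁻¹] · [m] = kg·m·s⁻¹
  (c) m·s⁻²
  (d) [kg·s⁻¹] / [s] = kg·s⁻²
  (e) [kg·s⁻²] · [m] = kg·m·s⁻²  ← same
Only (e) matches kg·m·s⁻².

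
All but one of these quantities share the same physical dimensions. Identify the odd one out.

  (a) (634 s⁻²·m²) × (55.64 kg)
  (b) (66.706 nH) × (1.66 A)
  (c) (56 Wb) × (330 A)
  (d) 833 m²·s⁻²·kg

(b)

Work out the base dimensions of each:
  (a) [m²·s⁻²] · [kg] = kg·m²·s⁻²
  (b) [kg·m²·s⁻²·A⁻²] · [A] = kg·m²·s⁻²·A⁻¹
  (c) [kg·m²·s⁻²·A⁻¹] · [A] = kg·m²·s⁻²
  (d) kg·m²·s⁻²
All reduce to kg·m²·s⁻² except (b), which is kg·m²·s⁻²·A⁻¹.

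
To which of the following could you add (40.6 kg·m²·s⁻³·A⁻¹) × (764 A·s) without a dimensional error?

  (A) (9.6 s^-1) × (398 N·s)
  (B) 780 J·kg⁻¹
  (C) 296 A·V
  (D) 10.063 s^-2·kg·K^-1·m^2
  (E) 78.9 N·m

(E)

Reference: [kg·m²·s⁻³·A⁻¹] · [s·A] = kg·m²·s⁻².
Each option:
  (A) [s⁻¹] · [kg·m·s⁻¹] = kg·m·s⁻²
  (B) J·kg⁻¹ = N·m·kg⁻¹ = m²·s⁻²
  (C) V·A = J·C⁻¹·A = kg·m²·s⁻³
  (D) kg·m²·s⁻²·K⁻¹
  (E) N·m = kg·m·s⁻²·m = kg·m²·s⁻²  ← same
Only (E) matches kg·m²·s⁻².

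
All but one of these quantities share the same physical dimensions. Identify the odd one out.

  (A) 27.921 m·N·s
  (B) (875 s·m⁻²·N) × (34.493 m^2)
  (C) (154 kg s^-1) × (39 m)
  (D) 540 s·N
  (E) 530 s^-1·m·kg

Expand each in SI base units:
  (A) N·m·s = kg·m·s⁻²·m·s = kg·m²·s⁻¹
  (B) [kg·m⁻¹·s⁻¹] · [m²] = kg·m·s⁻¹
  (C) [kg·s⁻¹] · [m] = kg·m·s⁻¹
  (D) N·s = kg·m·s⁻²·s = kg·m·s⁻¹
  (E) kg·m·s⁻¹
All reduce to kg·m·s⁻¹ except (A), which is kg·m²·s⁻¹.

(A)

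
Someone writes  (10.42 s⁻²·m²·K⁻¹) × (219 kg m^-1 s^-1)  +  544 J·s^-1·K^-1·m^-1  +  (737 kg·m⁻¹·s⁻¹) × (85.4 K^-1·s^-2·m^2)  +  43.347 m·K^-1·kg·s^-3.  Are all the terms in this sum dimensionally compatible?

Dimensions:
  (10.42 s⁻²·m²·K⁻¹) × (219 kg m^-1 s^-1):  [m²·s⁻²·K⁻¹] · [kg·m⁻¹·s⁻¹] = kg·m·s⁻³·K⁻¹
  544 J·s^-1·K^-1·m^-1:  J·s⁻¹·m⁻¹·K⁻¹ = N·m·s⁻¹·m⁻¹·K⁻¹ = kg·m·s⁻³·K⁻¹
  (737 kg·m⁻¹·s⁻¹) × (85.4 K^-1·s^-2·m^2):  [kg·m⁻¹·s⁻¹] · [m²·s⁻²·K⁻¹] = kg·m·s⁻³·K⁻¹
  43.347 m·K^-1·kg·s^-3:  kg·m·s⁻³·K⁻¹
Every term reduces to kg·m·s⁻³·K⁻¹.

Yes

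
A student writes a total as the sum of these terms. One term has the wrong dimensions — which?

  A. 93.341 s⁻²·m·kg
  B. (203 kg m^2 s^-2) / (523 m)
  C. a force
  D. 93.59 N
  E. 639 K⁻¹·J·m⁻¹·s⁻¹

In SI base units:
  A. kg·m·s⁻²
  B. [kg·m²·s⁻²] / [m] = kg·m·s⁻²
  C. [force] = kg·m·s⁻²
  D. N = kg·m·s⁻²
  E. J·s⁻¹·m⁻¹·K⁻¹ = N·m·s⁻¹·m⁻¹·K⁻¹ = kg·m·s⁻³·K⁻¹
All reduce to kg·m·s⁻² except E., which is kg·m·s⁻³·K⁻¹.

E.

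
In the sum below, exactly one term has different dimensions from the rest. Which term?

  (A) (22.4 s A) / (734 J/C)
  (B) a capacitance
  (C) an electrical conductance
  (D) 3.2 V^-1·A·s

In SI base units:
  (A) [s·A] / [kg·m²·s⁻³·A⁻¹] = kg⁻¹·m⁻²·s⁴·A²
  (B) [capacitance] = kg⁻¹·m⁻²·s⁴·A²
  (C) [electrical conductance] = kg⁻¹·m⁻²·s³·A²
  (D) A·s·V⁻¹ = A·s·(J·C⁻¹)⁻¹ = kg⁻¹·m⁻²·s⁴·A²
All reduce to kg⁻¹·m⁻²·s⁴·A² except (C), which is kg⁻¹·m⁻²·s³·A².

(C)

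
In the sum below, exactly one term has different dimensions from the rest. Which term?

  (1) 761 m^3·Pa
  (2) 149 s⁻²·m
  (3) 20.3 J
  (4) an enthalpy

(2)

Expand each in SI base units:
  (1) Pa·m³ = N·m⁻²·m³ = kg·m²·s⁻²
  (2) m·s⁻²
  (3) J = N·m = kg·m²·s⁻²
  (4) [enthalpy] = kg·m²·s⁻²
All reduce to kg·m²·s⁻² except (2), which is m·s⁻².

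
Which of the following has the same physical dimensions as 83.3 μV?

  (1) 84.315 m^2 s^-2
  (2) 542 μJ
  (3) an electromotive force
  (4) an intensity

(3)

Reference: V = J·C⁻¹ = kg·m²·s⁻³·A⁻¹.
Each option:
  (1) m²·s⁻²
  (2) J = N·m = kg·m²·s⁻²
  (3) [electromotive force] = kg·m²·s⁻³·A⁻¹  ← same
  (4) [intensity] = kg·s⁻³
Only (3) matches kg·m²·s⁻³·A⁻¹.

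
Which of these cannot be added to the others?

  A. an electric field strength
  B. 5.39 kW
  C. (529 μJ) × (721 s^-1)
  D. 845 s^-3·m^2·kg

A.

Expand each in SI base units:
  A. [electric field strength] = kg·m·s⁻³·A⁻¹
  B. W = J·s⁻¹ = kg·m²·s⁻³
  C. [kg·m²·s⁻²] · [s⁻¹] = kg·m²·s⁻³
  D. kg·m²·s⁻³
All reduce to kg·m²·s⁻³ except A., which is kg·m·s⁻³·A⁻¹.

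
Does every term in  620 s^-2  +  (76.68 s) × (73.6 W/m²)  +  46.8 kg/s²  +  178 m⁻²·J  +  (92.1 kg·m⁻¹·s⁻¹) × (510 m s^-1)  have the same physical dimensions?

No

Reduce each to base SI dimensions:
  620 s^-2:  s⁻²
  (76.68 s) × (73.6 W/m²):  [s] · [kg·s⁻³] = kg·s⁻²
  46.8 kg/s²:  kg·s⁻²
  178 m⁻²·J:  J·m⁻² = N·m·m⁻² = kg·s⁻²
  (92.1 kg·m⁻¹·s⁻¹) × (510 m s^-1):  [kg·m⁻¹·s⁻¹] · [m·s⁻¹] = kg·s⁻²
The terms do not share a single dimension (kg·s⁻² vs s⁻²).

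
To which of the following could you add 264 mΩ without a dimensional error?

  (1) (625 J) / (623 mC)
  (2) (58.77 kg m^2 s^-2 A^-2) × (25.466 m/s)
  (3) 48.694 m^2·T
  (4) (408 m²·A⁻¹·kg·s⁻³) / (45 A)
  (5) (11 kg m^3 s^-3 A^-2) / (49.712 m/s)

(4)

Reference: Ω = V·A⁻¹ = kg·m²·s⁻³·A⁻².
Each option:
  (1) [kg·m²·s⁻²] / [s·A] = kg·m²·s⁻³·A⁻¹
  (2) [kg·m²·s⁻²·A⁻²] · [m·s⁻¹] = kg·m³·s⁻³·A⁻²
  (3) T·m² = Wb·m⁻²·m² = kg·m²·s⁻²·A⁻¹
  (4) [kg·m²·s⁻³·A⁻¹] / [A] = kg·m²·s⁻³·A⁻²  ← same
  (5) [kg·m³·s⁻³·A⁻²] / [m·s⁻¹] = kg·m²·s⁻²·A⁻²
Only (4) matches kg·m²·s⁻³·A⁻².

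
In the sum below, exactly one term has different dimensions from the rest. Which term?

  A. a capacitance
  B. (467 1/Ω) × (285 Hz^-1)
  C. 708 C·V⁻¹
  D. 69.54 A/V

Reduce each to base SI dimensions:
  A. [capacitance] = kg⁻¹·m⁻²·s⁴·A²
  B. [kg⁻¹·m⁻²·s³·A²] · [s] = kg⁻¹·m⁻²·s⁴·A²
  C. C·V⁻¹ = s·A·(J·C⁻¹)⁻¹ = kg⁻¹·m⁻²·s⁴·A²
  D. A·V⁻¹ = A·(J·C⁻¹)⁻¹ = kg⁻¹·m⁻²·s³·A²
All reduce to kg⁻¹·m⁻²·s⁴·A² except D., which is kg⁻¹·m⁻²·s³·A².

D.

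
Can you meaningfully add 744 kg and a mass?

Yes

Work out the base dimensions of each:
  744 kg:  kg
  a mass:  [mass] = kg
Both are kg, so they have the same dimensions and can be added.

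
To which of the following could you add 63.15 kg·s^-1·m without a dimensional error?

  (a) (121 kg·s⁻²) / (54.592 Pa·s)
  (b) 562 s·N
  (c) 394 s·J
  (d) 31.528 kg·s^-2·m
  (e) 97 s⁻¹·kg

(b)

Reference: kg·m·s⁻¹.
Each option:
  (a) [kg·s⁻²] / [kg·m⁻¹·s⁻¹] = m·s⁻¹
  (b) N·s = kg·m·s⁻²·s = kg·m·s⁻¹  ← same
  (c) J·s = N·m·s = kg·m²·s⁻¹
  (d) kg·m·s⁻²
  (e) kg·s⁻¹
Only (b) matches kg·m·s⁻¹.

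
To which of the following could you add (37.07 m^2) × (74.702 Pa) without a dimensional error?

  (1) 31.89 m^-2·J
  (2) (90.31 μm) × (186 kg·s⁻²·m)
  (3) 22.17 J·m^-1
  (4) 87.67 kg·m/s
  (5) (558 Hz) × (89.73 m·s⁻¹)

(3)

Reference: [m²] · [kg·m⁻¹·s⁻²] = kg·m·s⁻².
Each option:
  (1) J·m⁻² = N·m·m⁻² = kg·s⁻²
  (2) [m] · [kg·m·s⁻²] = kg·m²·s⁻²
  (3) J·m⁻¹ = N·m·m⁻¹ = kg·m·s⁻²  ← same
  (4) kg·m·s⁻¹
  (5) [s⁻¹] · [m·s⁻¹] = m·s⁻²
Only (3) matches kg·m·s⁻².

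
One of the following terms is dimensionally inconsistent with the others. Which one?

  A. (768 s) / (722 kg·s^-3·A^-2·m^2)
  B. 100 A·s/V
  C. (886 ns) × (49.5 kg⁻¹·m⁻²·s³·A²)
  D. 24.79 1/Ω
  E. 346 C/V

In SI base units:
  A. [s] / [kg·m²·s⁻³·A⁻²] = kg⁻¹·m⁻²·s⁴·A²
  B. A·s·V⁻¹ = A·s·(J·C⁻¹)⁻¹ = kg⁻¹·m⁻²·s⁴·A²
  C. [s] · [kg⁻¹·m⁻²·s³·A²] = kg⁻¹·m⁻²·s⁴·A²
  D. Ω⁻¹ = (V·A⁻¹)⁻¹ = kg⁻¹·m⁻²·s³·A²
  E. C·V⁻¹ = s·A·(J·C⁻¹)⁻¹ = kg⁻¹·m⁻²·s⁴·A²
All reduce to kg⁻¹·m⁻²·s⁴·A² except D., which is kg⁻¹·m⁻²·s³·A².

D.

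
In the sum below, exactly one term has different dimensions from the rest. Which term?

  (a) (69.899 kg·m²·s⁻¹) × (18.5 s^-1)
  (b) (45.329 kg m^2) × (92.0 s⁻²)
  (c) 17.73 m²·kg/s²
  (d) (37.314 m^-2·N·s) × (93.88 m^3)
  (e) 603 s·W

Reduce each to base SI dimensions:
  (a) [kg·m²·s⁻¹] · [s⁻¹] = kg·m²·s⁻²
  (b) [kg·m²] · [s⁻²] = kg·m²·s⁻²
  (c) kg·m²·s⁻²
  (d) [kg·m⁻¹·s⁻¹] · [m³] = kg·m²·s⁻¹
  (e) W·s = J·s⁻¹·s = kg·m²·s⁻²
All reduce to kg·m²·s⁻² except (d), which is kg·m²·s⁻¹.

(d)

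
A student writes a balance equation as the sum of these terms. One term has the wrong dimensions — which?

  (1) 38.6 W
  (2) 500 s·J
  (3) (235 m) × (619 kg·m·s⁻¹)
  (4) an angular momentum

(1)

Work out the base dimensions of each:
  (1) W = J·s⁻¹ = kg·m²·s⁻³
  (2) J·s = N·m·s = kg·m²·s⁻¹
  (3) [m] · [kg·m·s⁻¹] = kg·m²·s⁻¹
  (4) [angular momentum] = kg·m²·s⁻¹
All reduce to kg·m²·s⁻¹ except (1), which is kg·m²·s⁻³.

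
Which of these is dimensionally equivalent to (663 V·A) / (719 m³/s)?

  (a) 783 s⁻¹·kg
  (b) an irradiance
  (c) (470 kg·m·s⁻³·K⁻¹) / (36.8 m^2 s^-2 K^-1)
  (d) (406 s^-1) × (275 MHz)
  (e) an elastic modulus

(e)

Reference: [kg·m²·s⁻³] / [m³·s⁻¹] = kg·m⁻¹·s⁻².
Each option:
  (a) kg·s⁻¹
  (b) [irradiance] = kg·s⁻³
  (c) [kg·m·s⁻³·K⁻¹] / [m²·s⁻²·K⁻¹] = kg·m⁻¹·s⁻¹
  (d) [s⁻¹] · [s⁻¹] = s⁻²
  (e) [elastic modulus] = kg·m⁻¹·s⁻²  ← same
Only (e) matches kg·m⁻¹·s⁻².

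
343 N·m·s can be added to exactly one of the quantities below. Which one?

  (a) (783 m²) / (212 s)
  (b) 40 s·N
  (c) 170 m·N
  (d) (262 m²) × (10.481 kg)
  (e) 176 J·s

Reference: N·m·s = kg·m·s⁻²·m·s = kg·m²·s⁻¹.
Each option:
  (a) [m²] / [s] = m²·s⁻¹
  (b) N·s = kg·m·s⁻²·s = kg·m·s⁻¹
  (c) N·m = kg·m·s⁻²·m = kg·m²·s⁻²
  (d) [m²] · [kg] = kg·m²
  (e) J·s = N·m·s = kg·m²·s⁻¹  ← same
Only (e) matches kg·m²·s⁻¹.

(e)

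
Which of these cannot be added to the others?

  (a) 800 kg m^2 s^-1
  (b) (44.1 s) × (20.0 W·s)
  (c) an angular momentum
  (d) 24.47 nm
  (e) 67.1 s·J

In SI base units:
  (a) kg·m²·s⁻¹
  (b) [s] · [kg·m²·s⁻²] = kg·m²·s⁻¹
  (c) [angular momentum] = kg·m²·s⁻¹
  (d) m
  (e) J·s = N·m·s = kg·m²·s⁻¹
All reduce to kg·m²·s⁻¹ except (d), which is m.

(d)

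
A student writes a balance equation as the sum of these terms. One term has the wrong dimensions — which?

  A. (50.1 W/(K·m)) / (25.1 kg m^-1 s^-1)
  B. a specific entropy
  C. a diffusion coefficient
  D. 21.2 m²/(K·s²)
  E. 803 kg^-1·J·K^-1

C.

In SI base units:
  A. [kg·m·s⁻³·K⁻¹] / [kg·m⁻¹·s⁻¹] = m²·s⁻²·K⁻¹
  B. [specific entropy] = m²·s⁻²·K⁻¹
  C. [diffusion coefficient] = m²·s⁻¹
  D. m²·s⁻²·K⁻¹
  E. J·kg⁻¹·K⁻¹ = N·m·kg⁻¹·K⁻¹ = m²·s⁻²·K⁻¹
All reduce to m²·s⁻²·K⁻¹ except C., which is m²·s⁻¹.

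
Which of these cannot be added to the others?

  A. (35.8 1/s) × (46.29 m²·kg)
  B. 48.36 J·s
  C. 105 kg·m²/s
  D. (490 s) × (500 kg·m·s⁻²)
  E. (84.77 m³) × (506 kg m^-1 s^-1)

D.

Expand each in SI base units:
  A. [s⁻¹] · [kg·m²] = kg·m²·s⁻¹
  B. J·s = N·m·s = kg·m²·s⁻¹
  C. kg·m²·s⁻¹
  D. [s] · [kg·m·s⁻²] = kg·m·s⁻¹
  E. [m³] · [kg·m⁻¹·s⁻¹] = kg·m²·s⁻¹
All reduce to kg·m²·s⁻¹ except D., which is kg·m·s⁻¹.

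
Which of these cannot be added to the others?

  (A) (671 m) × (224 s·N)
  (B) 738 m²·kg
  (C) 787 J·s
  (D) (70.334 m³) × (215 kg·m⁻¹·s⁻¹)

In SI base units:
  (A) [m] · [kg·m·s⁻¹] = kg·m²·s⁻¹
  (B) kg·m²
  (C) J·s = N·m·s = kg·m²·s⁻¹
  (D) [m³] · [kg·m⁻¹·s⁻¹] = kg·m²·s⁻¹
All reduce to kg·m²·s⁻¹ except (B), which is kg·m².

(B)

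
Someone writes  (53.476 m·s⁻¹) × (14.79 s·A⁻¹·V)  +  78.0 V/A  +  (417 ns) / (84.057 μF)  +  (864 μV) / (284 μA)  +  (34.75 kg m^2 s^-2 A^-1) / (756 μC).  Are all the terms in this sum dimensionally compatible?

Work out the base dimensions of each:
  (53.476 m·s⁻¹) × (14.79 s·A⁻¹·V):  [m·s⁻¹] · [kg·m²·s⁻²·A⁻²] = kg·m³·s⁻³·A⁻²
  78.0 V/A:  V·A⁻¹ = J·C⁻¹·A⁻¹ = kg·m²·s⁻³·A⁻²
  (417 ns) / (84.057 μF):  [s] / [kg⁻¹·m⁻²·s⁴·A²] = kg·m²·s⁻³·A⁻²
  (864 μV) / (284 μA):  [kg·m²·s⁻³·A⁻¹] / [A] = kg·m²·s⁻³·A⁻²
  (34.75 kg m^2 s^-2 A^-1) / (756 μC):  [kg·m²·s⁻²·A⁻¹] / [s·A] = kg·m²·s⁻³·A⁻²
The terms do not share a single dimension (kg·m²·s⁻³·A⁻² vs kg·m³·s⁻³·A⁻²).

No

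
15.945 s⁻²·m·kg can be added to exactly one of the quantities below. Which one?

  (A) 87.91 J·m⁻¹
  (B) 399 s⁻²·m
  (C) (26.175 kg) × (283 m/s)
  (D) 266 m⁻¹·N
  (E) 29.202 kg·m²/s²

Reference: kg·m·s⁻².
Each option:
  (A) J·m⁻¹ = N·m·m⁻¹ = kg·m·s⁻²  ← same
  (B) m·s⁻²
  (C) [kg] · [m·s⁻¹] = kg·m·s⁻¹
  (D) N·m⁻¹ = kg·m·s⁻²·m⁻¹ = kg·s⁻²
  (E) kg·m²·s⁻²
Only (A) matches kg·m·s⁻².

(A)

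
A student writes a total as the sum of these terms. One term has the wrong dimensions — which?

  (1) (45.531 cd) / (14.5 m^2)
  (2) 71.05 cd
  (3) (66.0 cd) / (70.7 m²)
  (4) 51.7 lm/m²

(2)

Reduce each to base SI dimensions:
  (1) [cd] / [m²] = m⁻²·cd
  (2) cd
  (3) [cd] / [m²] = m⁻²·cd
  (4) lm·m⁻² = cd·m⁻² = m⁻²·cd
All reduce to m⁻²·cd except (2), which is cd.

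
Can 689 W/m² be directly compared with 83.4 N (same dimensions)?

No

Reduce each to base SI dimensions:
  689 W/m²:  W·m⁻² = J·s⁻¹·m⁻² = kg·s⁻³
  83.4 N:  N = kg·m·s⁻²
kg·s⁻³ ≠ kg·m·s⁻², so they cannot be added.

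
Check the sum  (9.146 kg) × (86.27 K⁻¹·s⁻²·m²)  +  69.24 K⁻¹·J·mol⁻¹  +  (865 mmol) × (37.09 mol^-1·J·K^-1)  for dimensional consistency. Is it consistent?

No

Expand each in SI base units:
  (9.146 kg) × (86.27 K⁻¹·s⁻²·m²):  [kg] · [m²·s⁻²·K⁻¹] = kg·m²·s⁻²·K⁻¹
  69.24 K⁻¹·J·mol⁻¹:  J·mol⁻¹·K⁻¹ = N·m·mol⁻¹·K⁻¹ = kg·m²·s⁻²·K⁻¹·mol⁻¹
  (865 mmol) × (37.09 mol^-1·J·K^-1):  [mol] · [kg·m²·s⁻²·K⁻¹·mol⁻¹] = kg·m²·s⁻²·K⁻¹
The terms do not share a single dimension (kg·m²·s⁻²·K⁻¹ vs kg·m²·s⁻²·K⁻¹·mol⁻¹).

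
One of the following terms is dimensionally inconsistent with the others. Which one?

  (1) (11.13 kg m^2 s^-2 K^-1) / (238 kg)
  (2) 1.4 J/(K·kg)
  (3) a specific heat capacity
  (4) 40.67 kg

(4)

Reduce each to base SI dimensions:
  (1) [kg·m²·s⁻²·K⁻¹] / [kg] = m²·s⁻²·K⁻¹
  (2) J·kg⁻¹·K⁻¹ = N·m·kg⁻¹·K⁻¹ = m²·s⁻²·K⁻¹
  (3) [specific heat capacity] = m²·s⁻²·K⁻¹
  (4) kg
All reduce to m²·s⁻²·K⁻¹ except (4), which is kg.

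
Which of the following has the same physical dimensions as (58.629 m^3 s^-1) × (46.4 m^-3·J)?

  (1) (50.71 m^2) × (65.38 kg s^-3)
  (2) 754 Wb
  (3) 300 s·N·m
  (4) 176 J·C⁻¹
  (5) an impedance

Reference: [m³·s⁻¹] · [kg·m⁻¹·s⁻²] = kg·m²·s⁻³.
Each option:
  (1) [m²] · [kg·s⁻³] = kg·m²·s⁻³  ← same
  (2) Wb = V·s = kg·m²·s⁻²·A⁻¹
  (3) N·m·s = kg·m·s⁻²·m·s = kg·m²·s⁻¹
  (4) J·C⁻¹ = N·m·(s·A)⁻¹ = kg·m²·s⁻³·A⁻¹
  (5) [impedance] = kg·m²·s⁻³·A⁻²
Only (1) matches kg·m²·s⁻³.

(1)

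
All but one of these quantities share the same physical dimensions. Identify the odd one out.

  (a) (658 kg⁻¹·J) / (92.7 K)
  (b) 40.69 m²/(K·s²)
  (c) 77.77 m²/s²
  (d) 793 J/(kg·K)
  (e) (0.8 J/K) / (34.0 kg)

(c)

Dimensions:
  (a) [m²·s⁻²] / [K] = m²·s⁻²·K⁻¹
  (b) m²·s⁻²·K⁻¹
  (c) m²·s⁻²
  (d) J·kg⁻¹·K⁻¹ = N·m·kg⁻¹·K⁻¹ = m²·s⁻²·K⁻¹
  (e) [kg·m²·s⁻²·K⁻¹] / [kg] = m²·s⁻²·K⁻¹
All reduce to m²·s⁻²·K⁻¹ except (c), which is m²·s⁻².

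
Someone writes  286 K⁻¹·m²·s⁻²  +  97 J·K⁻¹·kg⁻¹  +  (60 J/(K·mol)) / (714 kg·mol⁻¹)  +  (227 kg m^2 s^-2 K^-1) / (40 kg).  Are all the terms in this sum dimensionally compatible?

Yes

Work out the base dimensions of each:
  286 K⁻¹·m²·s⁻²:  m²·s⁻²·K⁻¹
  97 J·K⁻¹·kg⁻¹:  J·kg⁻¹·K⁻¹ = N·m·kg⁻¹·K⁻¹ = m²·s⁻²·K⁻¹
  (60 J/(K·mol)) / (714 kg·mol⁻¹):  [kg·m²·s⁻²·K⁻¹·mol⁻¹] / [kg·mol⁻¹] = m²·s⁻²·K⁻¹
  (227 kg m^2 s^-2 K^-1) / (40 kg):  [kg·m²·s⁻²·K⁻¹] / [kg] = m²·s⁻²·K⁻¹
Every term reduces to m²·s⁻²·K⁻¹.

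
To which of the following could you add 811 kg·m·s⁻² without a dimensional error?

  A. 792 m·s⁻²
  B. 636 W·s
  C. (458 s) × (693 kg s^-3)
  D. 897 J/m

Reference: kg·m·s⁻².
Each option:
  A. m·s⁻²
  B. W·s = J·s⁻¹·s = kg·m²·s⁻²
  C. [s] · [kg·s⁻³] = kg·s⁻²
  D. J·m⁻¹ = N·m·m⁻¹ = kg·m·s⁻²  ← same
Only D. matches kg·m·s⁻².

D.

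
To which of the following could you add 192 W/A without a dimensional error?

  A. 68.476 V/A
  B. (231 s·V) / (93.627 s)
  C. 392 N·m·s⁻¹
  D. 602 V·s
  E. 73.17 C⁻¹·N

Reference: W·A⁻¹ = J·s⁻¹·A⁻¹ = kg·m²·s⁻³·A⁻¹.
Each option:
  A. V·A⁻¹ = J·C⁻¹·A⁻¹ = kg·m²·s⁻³·A⁻²
  B. [kg·m²·s⁻²·A⁻¹] / [s] = kg·m²·s⁻³·A⁻¹  ← same
  C. N·m·s⁻¹ = kg·m·s⁻²·m·s⁻¹ = kg·m²·s⁻³
  D. V·s = J·C⁻¹·s = kg·m²·s⁻²·A⁻¹
  E. N·C⁻¹ = kg·m·s⁻²·(s·A)⁻¹ = kg·m·s⁻³·A⁻¹
Only B. matches kg·m²·s⁻³·A⁻¹.

B.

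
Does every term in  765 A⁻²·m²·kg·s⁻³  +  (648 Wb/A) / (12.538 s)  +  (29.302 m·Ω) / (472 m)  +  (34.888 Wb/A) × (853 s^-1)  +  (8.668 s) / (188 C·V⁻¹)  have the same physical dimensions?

Work out the base dimensions of each:
  765 A⁻²·m²·kg·s⁻³:  kg·m²·s⁻³·A⁻²
  (648 Wb/A) / (12.538 s):  [kg·m²·s⁻²·A⁻²] / [s] = kg·m²·s⁻³·A⁻²
  (29.302 m·Ω) / (472 m):  [kg·m³·s⁻³·A⁻²] / [m] = kg·m²·s⁻³·A⁻²
  (34.888 Wb/A) × (853 s^-1):  [kg·m²·s⁻²·A⁻²] · [s⁻¹] = kg·m²·s⁻³·A⁻²
  (8.668 s) / (188 C·V⁻¹):  [s] / [kg⁻¹·m⁻²·s⁴·A²] = kg·m²·s⁻³·A⁻²
Every term reduces to kg·m²·s⁻³·A⁻².

Yes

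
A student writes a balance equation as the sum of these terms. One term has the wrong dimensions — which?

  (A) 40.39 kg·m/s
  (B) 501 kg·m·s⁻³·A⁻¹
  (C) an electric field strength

(A)

Work out the base dimensions of each:
  (A) kg·m·s⁻¹
  (B) kg·m·s⁻³·A⁻¹
  (C) [electric field strength] = kg·m·s⁻³·A⁻¹
All reduce to kg·m·s⁻³·A⁻¹ except (A), which is kg·m·s⁻¹.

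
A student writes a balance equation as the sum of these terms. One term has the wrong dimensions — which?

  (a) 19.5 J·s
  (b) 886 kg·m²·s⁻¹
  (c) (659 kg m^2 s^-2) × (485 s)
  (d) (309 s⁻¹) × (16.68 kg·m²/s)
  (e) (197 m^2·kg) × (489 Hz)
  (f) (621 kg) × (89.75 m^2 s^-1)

Dimensions:
  (a) J·s = N·m·s = kg·m²·s⁻¹
  (b) kg·m²·s⁻¹
  (c) [kg·m²·s⁻²] · [s] = kg·m²·s⁻¹
  (d) [s⁻¹] · [kg·m²·s⁻¹] = kg·m²·s⁻²
  (e) [kg·m²] · [s⁻¹] = kg·m²·s⁻¹
  (f) [kg] · [m²·s⁻¹] = kg·m²·s⁻¹
All reduce to kg·m²·s⁻¹ except (d), which is kg·m²·s⁻².

(d)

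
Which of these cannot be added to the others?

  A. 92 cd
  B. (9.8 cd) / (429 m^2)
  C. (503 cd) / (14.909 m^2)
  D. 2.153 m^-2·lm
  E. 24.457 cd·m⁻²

A.

Work out the base dimensions of each:
  A. cd
  B. [cd] / [m²] = m⁻²·cd
  C. [cd] / [m²] = m⁻²·cd
  D. lm·m⁻² = cd·m⁻² = m⁻²·cd
  E. cd·m⁻² = m⁻²·cd
All reduce to m⁻²·cd except A., which is cd.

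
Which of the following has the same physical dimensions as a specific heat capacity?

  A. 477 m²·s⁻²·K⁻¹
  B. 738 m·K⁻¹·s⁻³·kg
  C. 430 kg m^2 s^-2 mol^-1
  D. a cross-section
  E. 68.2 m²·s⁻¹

A.

Reference: [specific heat capacity] = m²·s⁻²·K⁻¹.
Each option:
  A. m²·s⁻²·K⁻¹  ← same
  B. kg·m·s⁻³·K⁻¹
  C. kg·m²·s⁻²·mol⁻¹
  D. [cross-section] = m²
  E. m²·s⁻¹
Only A. matches m²·s⁻²·K⁻¹.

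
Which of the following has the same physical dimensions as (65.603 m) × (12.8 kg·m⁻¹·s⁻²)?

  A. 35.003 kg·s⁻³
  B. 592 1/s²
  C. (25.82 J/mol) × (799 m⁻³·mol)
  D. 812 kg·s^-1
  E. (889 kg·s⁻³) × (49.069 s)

Reference: [m] · [kg·m⁻¹·s⁻²] = kg·s⁻².
Each option:
  A. kg·s⁻³
  B. s⁻²
  C. [kg·m²·s⁻²·mol⁻¹] · [m⁻³·mol] = kg·m⁻¹·s⁻²
  D. kg·s⁻¹
  E. [kg·s⁻³] · [s] = kg·s⁻²  ← same
Only E. matches kg·s⁻².

E.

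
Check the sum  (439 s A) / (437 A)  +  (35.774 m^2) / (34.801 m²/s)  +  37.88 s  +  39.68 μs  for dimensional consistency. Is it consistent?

Yes

Dimensions:
  (439 s A) / (437 A):  [s·A] / [A] = s
  (35.774 m^2) / (34.801 m²/s):  [m²] / [m²·s⁻¹] = s
  37.88 s:  s
  39.68 μs:  s
Every term reduces to s.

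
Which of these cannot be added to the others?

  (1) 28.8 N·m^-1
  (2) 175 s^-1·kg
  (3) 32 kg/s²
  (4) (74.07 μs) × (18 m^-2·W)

Work out the base dimensions of each:
  (1) N·m⁻¹ = kg·m·s⁻²·m⁻¹ = kg·s⁻²
  (2) kg·s⁻¹
  (3) kg·s⁻²
  (4) [s] · [kg·s⁻³] = kg·s⁻²
All reduce to kg·s⁻² except (2), which is kg·s⁻¹.

(2)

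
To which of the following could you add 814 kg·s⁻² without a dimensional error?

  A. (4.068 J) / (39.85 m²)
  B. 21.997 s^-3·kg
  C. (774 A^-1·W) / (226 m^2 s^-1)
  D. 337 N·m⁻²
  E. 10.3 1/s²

A.

Reference: kg·s⁻².
Each option:
  A. [kg·m²·s⁻²] / [m²] = kg·s⁻²  ← same
  B. kg·s⁻³
  C. [kg·m²·s⁻³·A⁻¹] / [m²·s⁻¹] = kg·s⁻²·A⁻¹
  D. N·m⁻² = kg·m·s⁻²·m⁻² = kg·m⁻¹·s⁻²
  E. s⁻²
Only A. matches kg·s⁻².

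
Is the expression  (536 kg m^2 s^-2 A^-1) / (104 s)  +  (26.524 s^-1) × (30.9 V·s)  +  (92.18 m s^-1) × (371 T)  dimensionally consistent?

No

Dimensions:
  (536 kg m^2 s^-2 A^-1) / (104 s):  [kg·m²·s⁻²·A⁻¹] / [s] = kg·m²·s⁻³·A⁻¹
  (26.524 s^-1) × (30.9 V·s):  [s⁻¹] · [kg·m²·s⁻²·A⁻¹] = kg·m²·s⁻³·A⁻¹
  (92.18 m s^-1) × (371 T):  [m·s⁻¹] · [kg·s⁻²·A⁻¹] = kg·m·s⁻³·A⁻¹
The terms do not share a single dimension (kg·m²·s⁻³·A⁻¹ vs kg·m·s⁻³·A⁻¹).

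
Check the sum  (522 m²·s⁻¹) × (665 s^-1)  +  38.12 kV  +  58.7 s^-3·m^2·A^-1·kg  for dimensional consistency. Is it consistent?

Reduce each to base SI dimensions:
  (522 m²·s⁻¹) × (665 s^-1):  [m²·s⁻¹] · [s⁻¹] = m²·s⁻²
  38.12 kV:  V = J·C⁻¹ = kg·m²·s⁻³·A⁻¹
  58.7 s^-3·m^2·A^-1·kg:  kg·m²·s⁻³·A⁻¹
The terms do not share a single dimension (kg·m²·s⁻³·A⁻¹ vs m²·s⁻²).

No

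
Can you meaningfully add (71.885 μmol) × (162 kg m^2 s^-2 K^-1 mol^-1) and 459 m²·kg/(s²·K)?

Yes

In SI base units:
  (71.885 μmol) × (162 kg m^2 s^-2 K^-1 mol^-1):  [mol] · [kg·m²·s⁻²·K⁻¹·mol⁻¹] = kg·m²·s⁻²·K⁻¹
  459 m²·kg/(s²·K):  kg·m²·s⁻²·K⁻¹
Both are kg·m²·s⁻²·K⁻¹, so they have the same dimensions and can be added.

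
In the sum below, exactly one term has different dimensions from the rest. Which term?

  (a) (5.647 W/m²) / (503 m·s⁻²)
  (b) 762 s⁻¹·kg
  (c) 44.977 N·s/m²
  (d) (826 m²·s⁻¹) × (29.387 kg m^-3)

(b)

Reduce each to base SI dimensions:
  (a) [kg·s⁻³] / [m·s⁻²] = kg·m⁻¹·s⁻¹
  (b) kg·s⁻¹
  (c) N·s·m⁻² = kg·m·s⁻²·s·m⁻² = kg·m⁻¹·s⁻¹
  (d) [m²·s⁻¹] · [kg·m⁻³] = kg·m⁻¹·s⁻¹
All reduce to kg·m⁻¹·s⁻¹ except (b), which is kg·s⁻¹.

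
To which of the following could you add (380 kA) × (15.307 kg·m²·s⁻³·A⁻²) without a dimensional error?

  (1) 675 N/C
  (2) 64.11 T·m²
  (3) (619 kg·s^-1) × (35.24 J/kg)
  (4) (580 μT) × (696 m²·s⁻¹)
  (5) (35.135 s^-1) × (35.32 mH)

Reference: [A] · [kg·m²·s⁻³·A⁻²] = kg·m²·s⁻³·A⁻¹.
Each option:
  (1) N·C⁻¹ = kg·m·s⁻²·(s·A)⁻¹ = kg·m·s⁻³·A⁻¹
  (2) T·m² = Wb·m⁻²·m² = kg·m²·s⁻²·A⁻¹
  (3) [kg·s⁻¹] · [m²·s⁻²] = kg·m²·s⁻³
  (4) [kg·s⁻²·A⁻¹] · [m²·s⁻¹] = kg·m²·s⁻³·A⁻¹  ← same
  (5) [s⁻¹] · [kg·m²·s⁻²·A⁻²] = kg·m²·s⁻³·A⁻²
Only (4) matches kg·m²·s⁻³·A⁻¹.

(4)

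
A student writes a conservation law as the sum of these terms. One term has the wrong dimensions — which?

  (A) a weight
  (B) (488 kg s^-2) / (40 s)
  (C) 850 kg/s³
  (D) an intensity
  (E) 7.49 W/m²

In SI base units:
  (A) [weight] = kg·m·s⁻²
  (B) [kg·s⁻²] / [s] = kg·s⁻³
  (C) kg·s⁻³
  (D) [intensity] = kg·s⁻³
  (E) W·m⁻² = J·s⁻¹·m⁻² = kg·s⁻³
All reduce to kg·s⁻³ except (A), which is kg·m·s⁻².

(A)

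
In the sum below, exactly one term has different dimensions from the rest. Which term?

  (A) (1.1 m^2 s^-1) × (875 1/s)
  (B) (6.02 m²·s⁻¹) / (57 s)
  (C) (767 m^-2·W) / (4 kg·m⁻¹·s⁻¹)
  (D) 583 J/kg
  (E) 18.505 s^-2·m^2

(C)

Reduce each to base SI dimensions:
  (A) [m²·s⁻¹] · [s⁻¹] = m²·s⁻²
  (B) [m²·s⁻¹] / [s] = m²·s⁻²
  (C) [kg·s⁻³] / [kg·m⁻¹·s⁻¹] = m·s⁻²
  (D) J·kg⁻¹ = N·m·kg⁻¹ = m²·s⁻²
  (E) m²·s⁻²
All reduce to m²·s⁻² except (C), which is m·s⁻².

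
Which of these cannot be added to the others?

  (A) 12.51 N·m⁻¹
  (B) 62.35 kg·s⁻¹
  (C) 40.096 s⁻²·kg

(B)

Work out the base dimensions of each:
  (A) N·m⁻¹ = kg·m·s⁻²·m⁻¹ = kg·s⁻²
  (B) kg·s⁻¹
  (C) kg·s⁻²
All reduce to kg·s⁻² except (B), which is kg·s⁻¹.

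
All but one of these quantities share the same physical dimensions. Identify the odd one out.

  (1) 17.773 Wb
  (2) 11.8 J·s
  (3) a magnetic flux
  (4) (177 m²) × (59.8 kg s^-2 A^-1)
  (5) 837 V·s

(2)

Expand each in SI base units:
  (1) Wb = V·s = kg·m²·s⁻²·A⁻¹
  (2) J·s = N·m·s = kg·m²·s⁻¹
  (3) [magnetic flux] = kg·m²·s⁻²·A⁻¹
  (4) [m²] · [kg·s⁻²·A⁻¹] = kg·m²·s⁻²·A⁻¹
  (5) V·s = J·C⁻¹·s = kg·m²·s⁻²·A⁻¹
All reduce to kg·m²·s⁻²·A⁻¹ except (2), which is kg·m²·s⁻¹.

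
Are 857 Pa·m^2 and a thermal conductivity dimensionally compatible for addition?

No

Expand each in SI base units:
  857 Pa·m^2:  Pa·m² = N·m⁻²·m² = kg·m·s⁻²
  a thermal conductivity:  [thermal conductivity] = kg·m·s⁻³·K⁻¹
kg·m·s⁻² ≠ kg·m·s⁻³·K⁻¹, so they cannot be added.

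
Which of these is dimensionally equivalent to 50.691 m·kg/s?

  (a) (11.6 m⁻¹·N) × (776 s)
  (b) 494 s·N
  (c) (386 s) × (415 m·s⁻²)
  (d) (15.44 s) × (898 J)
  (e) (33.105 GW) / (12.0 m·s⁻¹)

(b)

Reference: kg·m·s⁻¹.
Each option:
  (a) [kg·s⁻²] · [s] = kg·s⁻¹
  (b) N·s = kg·m·s⁻²·s = kg·m·s⁻¹  ← same
  (c) [s] · [m·s⁻²] = m·s⁻¹
  (d) [s] · [kg·m²·s⁻²] = kg·m²·s⁻¹
  (e) [kg·m²·s⁻³] / [m·s⁻¹] = kg·m·s⁻²
Only (b) matches kg·m·s⁻¹.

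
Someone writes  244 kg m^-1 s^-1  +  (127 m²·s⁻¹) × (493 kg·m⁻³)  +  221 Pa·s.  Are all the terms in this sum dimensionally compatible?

Yes

Expand each in SI base units:
  244 kg m^-1 s^-1:  kg·m⁻¹·s⁻¹
  (127 m²·s⁻¹) × (493 kg·m⁻³):  [m²·s⁻¹] · [kg·m⁻³] = kg·m⁻¹·s⁻¹
  221 Pa·s:  Pa·s = N·m⁻²·s = kg·m⁻¹·s⁻¹
Every term reduces to kg·m⁻¹·s⁻¹.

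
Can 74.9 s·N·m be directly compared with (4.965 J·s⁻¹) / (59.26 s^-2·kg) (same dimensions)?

Reduce each to base SI dimensions:
  74.9 s·N·m:  N·m·s = kg·m·s⁻²·m·s = kg·m²·s⁻¹
  (4.965 J·s⁻¹) / (59.26 s^-2·kg):  [kg·m²·s⁻³] / [kg·s⁻²] = m²·s⁻¹
kg·m²·s⁻¹ ≠ m²·s⁻¹, so they cannot be added.

No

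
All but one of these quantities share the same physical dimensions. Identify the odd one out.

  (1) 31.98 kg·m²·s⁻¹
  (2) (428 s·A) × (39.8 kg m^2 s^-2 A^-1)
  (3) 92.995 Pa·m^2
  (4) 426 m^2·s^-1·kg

Dimensions:
  (1) kg·m²·s⁻¹
  (2) [s·A] · [kg·m²·s⁻²·A⁻¹] = kg·m²·s⁻¹
  (3) Pa·m² = N·m⁻²·m² = kg·m·s⁻²
  (4) kg·m²·s⁻¹
All reduce to kg·m²·s⁻¹ except (3), which is kg·m·s⁻².

(3)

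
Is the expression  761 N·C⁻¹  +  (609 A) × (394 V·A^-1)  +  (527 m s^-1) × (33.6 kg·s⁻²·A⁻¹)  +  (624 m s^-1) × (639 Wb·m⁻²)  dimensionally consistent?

Expand each in SI base units:
  761 N·C⁻¹:  N·C⁻¹ = kg·m·s⁻²·(s·A)⁻¹ = kg·m·s⁻³·A⁻¹
  (609 A) × (394 V·A^-1):  [A] · [kg·m²·s⁻³·A⁻²] = kg·m²·s⁻³·A⁻¹
  (527 m s^-1) × (33.6 kg·s⁻²·A⁻¹):  [m·s⁻¹] · [kg·s⁻²·A⁻¹] = kg·m·s⁻³·A⁻¹
  (624 m s^-1) × (639 Wb·m⁻²):  [m·s⁻¹] · [kg·s⁻²·A⁻¹] = kg·m·s⁻³·A⁻¹
The terms do not share a single dimension (kg·m²·s⁻³·A⁻¹ vs kg·m·s⁻³·A⁻¹).

No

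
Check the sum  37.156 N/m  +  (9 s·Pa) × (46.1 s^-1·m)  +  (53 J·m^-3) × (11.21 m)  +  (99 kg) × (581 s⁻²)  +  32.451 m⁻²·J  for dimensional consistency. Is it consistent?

Yes

In SI base units:
  37.156 N/m:  N·m⁻¹ = kg·m·s⁻²·m⁻¹ = kg·s⁻²
  (9 s·Pa) × (46.1 s^-1·m):  [kg·m⁻¹·s⁻¹] · [m·s⁻¹] = kg·s⁻²
  (53 J·m^-3) × (11.21 m):  [kg·m⁻¹·s⁻²] · [m] = kg·s⁻²
  (99 kg) × (581 s⁻²):  [kg] · [s⁻²] = kg·s⁻²
  32.451 m⁻²·J:  J·m⁻² = N·m·m⁻² = kg·s⁻²
Every term reduces to kg·s⁻².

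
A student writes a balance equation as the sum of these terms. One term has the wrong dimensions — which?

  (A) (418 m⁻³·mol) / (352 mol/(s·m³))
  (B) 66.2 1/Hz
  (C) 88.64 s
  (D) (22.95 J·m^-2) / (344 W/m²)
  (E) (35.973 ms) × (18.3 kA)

Work out the base dimensions of each:
  (A) [m⁻³·mol] / [m⁻³·s⁻¹·mol] = s
  (B) Hz⁻¹ = (s⁻¹)⁻¹ = s
  (C) s
  (D) [kg·s⁻²] / [kg·s⁻³] = s
  (E) [s] · [A] = s·A
All reduce to s except (E), which is s·A.

(E)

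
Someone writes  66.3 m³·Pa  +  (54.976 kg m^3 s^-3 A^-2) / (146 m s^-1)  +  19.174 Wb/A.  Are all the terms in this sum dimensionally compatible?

No

Expand each in SI base units:
  66.3 m³·Pa:  Pa·m³ = N·m⁻²·m³ = kg·m²·s⁻²
  (54.976 kg m^3 s^-3 A^-2) / (146 m s^-1):  [kg·m³·s⁻³·A⁻²] / [m·s⁻¹] = kg·m²·s⁻²·A⁻²
  19.174 Wb/A:  Wb·A⁻¹ = V·s·A⁻¹ = kg·m²·s⁻²·A⁻²
The terms do not share a single dimension (kg·m²·s⁻² vs kg·m²·s⁻²·A⁻²).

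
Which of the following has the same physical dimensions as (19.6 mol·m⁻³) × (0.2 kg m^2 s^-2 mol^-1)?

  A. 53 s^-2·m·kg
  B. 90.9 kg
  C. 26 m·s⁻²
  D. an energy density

Reference: [m⁻³·mol] · [kg·m²·s⁻²·mol⁻¹] = kg·m⁻¹·s⁻².
Each option:
  A. kg·m·s⁻²
  B. kg
  C. m·s⁻²
  D. [energy density] = kg·m⁻¹·s⁻²  ← same
Only D. matches kg·m⁻¹·s⁻².

D.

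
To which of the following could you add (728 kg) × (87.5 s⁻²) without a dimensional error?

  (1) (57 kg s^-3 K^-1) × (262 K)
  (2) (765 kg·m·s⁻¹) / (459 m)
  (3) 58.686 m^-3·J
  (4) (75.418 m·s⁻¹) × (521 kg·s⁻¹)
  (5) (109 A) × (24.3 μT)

Reference: [kg] · [s⁻²] = kg·s⁻².
Each option:
  (1) [kg·s⁻³·K⁻¹] · [K] = kg·s⁻³
  (2) [kg·m·s⁻¹] / [m] = kg·s⁻¹
  (3) J·m⁻³ = N·m·m⁻³ = kg·m⁻¹·s⁻²
  (4) [m·s⁻¹] · [kg·s⁻¹] = kg·m·s⁻²
  (5) [A] · [kg·s⁻²·A⁻¹] = kg·s⁻²  ← same
Only (5) matches kg·s⁻².

(5)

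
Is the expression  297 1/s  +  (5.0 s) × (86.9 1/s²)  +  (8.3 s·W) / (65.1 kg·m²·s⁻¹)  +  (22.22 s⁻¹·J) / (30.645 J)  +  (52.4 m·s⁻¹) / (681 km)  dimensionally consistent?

Yes

Work out the base dimensions of each:
  297 1/s:  s⁻¹
  (5.0 s) × (86.9 1/s²):  [s] · [s⁻²] = s⁻¹
  (8.3 s·W) / (65.1 kg·m²·s⁻¹):  [kg·m²·s⁻²] / [kg·m²·s⁻¹] = s⁻¹
  (22.22 s⁻¹·J) / (30.645 J):  [kg·m²·s⁻³] / [kg·m²·s⁻²] = s⁻¹
  (52.4 m·s⁻¹) / (681 km):  [m·s⁻¹] / [m] = s⁻¹
Every term reduces to s⁻¹.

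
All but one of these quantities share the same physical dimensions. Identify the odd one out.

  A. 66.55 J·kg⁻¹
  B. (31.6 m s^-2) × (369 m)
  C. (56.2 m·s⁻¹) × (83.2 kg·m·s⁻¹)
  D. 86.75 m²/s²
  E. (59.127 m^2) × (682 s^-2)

C.

Reduce each to base SI dimensions:
  A. J·kg⁻¹ = N·m·kg⁻¹ = m²·s⁻²
  B. [m·s⁻²] · [m] = m²·s⁻²
  C. [m·s⁻¹] · [kg·m·s⁻¹] = kg·m²·s⁻²
  D. m²·s⁻²
  E. [m²] · [s⁻²] = m²·s⁻²
All reduce to m²·s⁻² except C., which is kg·m²·s⁻².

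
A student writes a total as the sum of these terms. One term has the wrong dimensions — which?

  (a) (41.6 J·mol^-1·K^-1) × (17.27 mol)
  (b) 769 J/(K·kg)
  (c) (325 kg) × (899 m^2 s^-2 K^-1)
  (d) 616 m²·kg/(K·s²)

(b)

Work out the base dimensions of each:
  (a) [kg·m²·s⁻²·K⁻¹·mol⁻¹] · [mol] = kg·m²·s⁻²·K⁻¹
  (b) J·kg⁻¹·K⁻¹ = N·m·kg⁻¹·K⁻¹ = m²·s⁻²·K⁻¹
  (c) [kg] · [m²·s⁻²·K⁻¹] = kg·m²·s⁻²·K⁻¹
  (d) kg·m²·s⁻²·K⁻¹
All reduce to kg·m²·s⁻²·K⁻¹ except (b), which is m²·s⁻²·K⁻¹.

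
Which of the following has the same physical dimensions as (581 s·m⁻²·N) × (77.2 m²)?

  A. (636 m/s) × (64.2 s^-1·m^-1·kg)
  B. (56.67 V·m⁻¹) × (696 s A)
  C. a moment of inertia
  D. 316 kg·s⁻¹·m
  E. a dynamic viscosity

D.

Reference: [kg·m⁻¹·s⁻¹] · [m²] = kg·m·s⁻¹.
Each option:
  A. [m·s⁻¹] · [kg·m⁻¹·s⁻¹] = kg·s⁻²
  B. [kg·m·s⁻³·A⁻¹] · [s·A] = kg·m·s⁻²
  C. [moment of inertia] = kg·m²
  D. kg·m·s⁻¹  ← same
  E. [dynamic viscosity] = kg·m⁻¹·s⁻¹
Only D. matches kg·m·s⁻¹.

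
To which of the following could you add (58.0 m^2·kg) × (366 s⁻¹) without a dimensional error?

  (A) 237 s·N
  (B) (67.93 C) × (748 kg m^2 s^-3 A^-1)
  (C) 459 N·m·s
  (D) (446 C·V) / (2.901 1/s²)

(C)

Reference: [kg·m²] · [s⁻¹] = kg·m²·s⁻¹.
Each option:
  (A) N·s = kg·m·s⁻²·s = kg·m·s⁻¹
  (B) [s·A] · [kg·m²·s⁻³·A⁻¹] = kg·m²·s⁻²
  (C) N·m·s = kg·m·s⁻²·m·s = kg·m²·s⁻¹  ← same
  (D) [kg·m²·s⁻²] / [s⁻²] = kg·m²
Only (C) matches kg·m²·s⁻¹.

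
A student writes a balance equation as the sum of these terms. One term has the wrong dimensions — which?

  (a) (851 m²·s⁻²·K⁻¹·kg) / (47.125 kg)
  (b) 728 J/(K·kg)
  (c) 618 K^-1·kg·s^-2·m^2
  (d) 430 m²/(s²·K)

(c)

Dimensions:
  (a) [kg·m²·s⁻²·K⁻¹] / [kg] = m²·s⁻²·K⁻¹
  (b) J·kg⁻¹·K⁻¹ = N·m·kg⁻¹·K⁻¹ = m²·s⁻²·K⁻¹
  (c) kg·m²·s⁻²·K⁻¹
  (d) m²·s⁻²·K⁻¹
All reduce to m²·s⁻²·K⁻¹ except (c), which is kg·m²·s⁻²·K⁻¹.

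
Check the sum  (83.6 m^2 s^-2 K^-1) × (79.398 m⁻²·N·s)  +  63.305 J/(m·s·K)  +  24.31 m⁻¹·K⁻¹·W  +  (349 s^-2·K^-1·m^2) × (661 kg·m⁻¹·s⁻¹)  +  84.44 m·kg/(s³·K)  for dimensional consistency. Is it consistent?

Work out the base dimensions of each:
  (83.6 m^2 s^-2 K^-1) × (79.398 m⁻²·N·s):  [m²·s⁻²·K⁻¹] · [kg·m⁻¹·s⁻¹] = kg·m·s⁻³·K⁻¹
  63.305 J/(m·s·K):  J·s⁻¹·m⁻¹·K⁻¹ = N·m·s⁻¹·m⁻¹·K⁻¹ = kg·m·s⁻³·K⁻¹
  24.31 m⁻¹·K⁻¹·W:  W·m⁻¹·K⁻¹ = J·s⁻¹·m⁻¹·K⁻¹ = kg·m·s⁻³·K⁻¹
  (349 s^-2·K^-1·m^2) × (661 kg·m⁻¹·s⁻¹):  [m²·s⁻²·K⁻¹] · [kg·m⁻¹·s⁻¹] = kg·m·s⁻³·K⁻¹
  84.44 m·kg/(s³·K):  kg·m·s⁻³·K⁻¹
Every term reduces to kg·m·s⁻³·K⁻¹.

Yes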